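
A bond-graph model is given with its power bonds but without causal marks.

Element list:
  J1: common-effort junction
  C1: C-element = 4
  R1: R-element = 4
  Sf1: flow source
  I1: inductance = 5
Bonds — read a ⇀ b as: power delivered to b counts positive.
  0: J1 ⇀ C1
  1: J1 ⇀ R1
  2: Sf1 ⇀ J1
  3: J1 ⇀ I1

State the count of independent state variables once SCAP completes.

2  (C1, I1 all integral)

#2 →Sf1  (source Sf1 imposes f)
#0 →J1  (C1 integral (e out))
#1 →R1  (J1 effort already set via bond 0)
#3 →I1  (common-e at J1 fixed by 0)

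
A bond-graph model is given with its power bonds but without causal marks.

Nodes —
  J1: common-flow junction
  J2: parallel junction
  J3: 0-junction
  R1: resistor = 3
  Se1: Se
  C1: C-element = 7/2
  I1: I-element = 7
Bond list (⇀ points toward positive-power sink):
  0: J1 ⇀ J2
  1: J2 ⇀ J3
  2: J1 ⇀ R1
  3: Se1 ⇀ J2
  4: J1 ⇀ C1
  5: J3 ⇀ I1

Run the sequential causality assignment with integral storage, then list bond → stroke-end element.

b3 stroke→J2  (Se1 (Se) sets effort on bond)
b0 stroke→J1  (J2 effort already set via bond 3)
b1 stroke→J3  (J2 effort already set via bond 3)
b5 stroke→I1  (0-jn J3 has e-setter on 1)
b4 stroke→J1  (C1 integral (e out))
b2 stroke→R1  (closing 1-jn rule on J1)

#0 →J1
#1 →J3
#2 →R1
#3 →J2
#4 →J1
#5 →I1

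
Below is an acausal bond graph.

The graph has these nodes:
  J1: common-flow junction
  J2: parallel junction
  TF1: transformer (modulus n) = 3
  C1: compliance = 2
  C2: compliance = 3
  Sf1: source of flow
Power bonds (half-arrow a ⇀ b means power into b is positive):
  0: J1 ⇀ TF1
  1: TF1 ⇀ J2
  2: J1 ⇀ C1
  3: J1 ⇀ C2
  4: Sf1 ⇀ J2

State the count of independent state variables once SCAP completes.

2  (C1, C2 all integral)

bond 4 stroke at Sf1  (Sf1: flow source, stroke at near end)
bond 1 stroke at J2  (closing 0-jn rule on J2)
bond 0 stroke at TF1  (through TF1, causality passes straight; one stroke at TF1)
bond 2 stroke at J1  (common-f at J1 fixed by 0)
bond 3 stroke at J1  (1-jn J1 has f-setter on 0)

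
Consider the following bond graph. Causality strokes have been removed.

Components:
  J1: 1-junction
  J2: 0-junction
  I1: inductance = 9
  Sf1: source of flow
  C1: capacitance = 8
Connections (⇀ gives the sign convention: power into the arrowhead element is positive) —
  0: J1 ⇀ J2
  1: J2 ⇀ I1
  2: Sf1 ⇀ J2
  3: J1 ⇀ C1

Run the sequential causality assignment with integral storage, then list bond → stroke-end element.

b2 stroke→Sf1  (Sf1: flow source, stroke at near end)
b1 stroke→I1  (I1: I, integral causality)
b0 stroke→J2  (closing 0-jn rule on J2)
b3 stroke→J1  (J1: bond 0 brought flow, rest push out)

#0 stroke→J2
#1 stroke→I1
#2 stroke→Sf1
#3 stroke→J1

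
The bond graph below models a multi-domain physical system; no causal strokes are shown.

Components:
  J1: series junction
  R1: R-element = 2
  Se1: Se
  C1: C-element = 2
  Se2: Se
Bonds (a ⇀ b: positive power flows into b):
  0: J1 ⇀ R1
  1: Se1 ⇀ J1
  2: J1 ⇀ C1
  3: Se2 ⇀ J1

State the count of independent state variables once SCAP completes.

1  (C1 all integral)

#1 stroke at J1  (Se1: effort source, stroke at far end)
#3 stroke at J1  (source Se2 imposes e)
#2 stroke at J1  (prefer integral on C1)
#0 stroke at R1  (J1 needs exactly one f-in)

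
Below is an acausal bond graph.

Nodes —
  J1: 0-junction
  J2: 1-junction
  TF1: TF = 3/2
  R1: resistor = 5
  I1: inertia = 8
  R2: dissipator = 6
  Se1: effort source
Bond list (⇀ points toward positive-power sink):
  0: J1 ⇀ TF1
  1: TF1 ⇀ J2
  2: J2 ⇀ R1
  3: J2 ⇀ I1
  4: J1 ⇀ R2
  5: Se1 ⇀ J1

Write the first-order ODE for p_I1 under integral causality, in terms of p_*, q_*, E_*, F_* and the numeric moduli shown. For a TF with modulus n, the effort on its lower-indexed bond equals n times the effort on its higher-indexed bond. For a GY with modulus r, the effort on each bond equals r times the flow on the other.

b5 stroke→J1  (Se1 fixes effort; stroke away)
b0 stroke→TF1  (0-jn J1 has e-setter on 5)
b4 stroke→R2  (0-jn J1 has e-setter on 5)
b1 stroke→J2  (TF1 one-in-one-out from 0)
b3 stroke→I1  (I1: I, integral causality)
b2 stroke→J2  (J2: bond 3 brought flow, rest push out)

dp_I1/dt = 2*E_Se1/3 - 5*p_I1/8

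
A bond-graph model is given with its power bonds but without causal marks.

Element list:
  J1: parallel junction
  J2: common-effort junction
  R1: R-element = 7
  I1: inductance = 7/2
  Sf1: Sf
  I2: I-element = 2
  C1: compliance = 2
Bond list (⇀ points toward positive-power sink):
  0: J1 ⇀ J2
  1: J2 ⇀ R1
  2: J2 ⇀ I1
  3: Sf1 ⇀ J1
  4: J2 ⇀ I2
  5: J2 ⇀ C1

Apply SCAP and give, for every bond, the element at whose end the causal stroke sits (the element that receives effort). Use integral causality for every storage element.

β0 stroke→J1
β1 stroke→R1
β2 stroke→I1
β3 stroke→Sf1
β4 stroke→I2
β5 stroke→J2

b3 stroke at Sf1  (source Sf1 imposes f)
b0 stroke at J1  (closing 0-jn rule on J1)
b2 stroke at I1  (prefer integral on I1)
b4 stroke at I2  (I2: I, integral causality)
b5 stroke at J2  (C1 integral (e out))
b1 stroke at R1  (0-jn J2 has e-setter on 5)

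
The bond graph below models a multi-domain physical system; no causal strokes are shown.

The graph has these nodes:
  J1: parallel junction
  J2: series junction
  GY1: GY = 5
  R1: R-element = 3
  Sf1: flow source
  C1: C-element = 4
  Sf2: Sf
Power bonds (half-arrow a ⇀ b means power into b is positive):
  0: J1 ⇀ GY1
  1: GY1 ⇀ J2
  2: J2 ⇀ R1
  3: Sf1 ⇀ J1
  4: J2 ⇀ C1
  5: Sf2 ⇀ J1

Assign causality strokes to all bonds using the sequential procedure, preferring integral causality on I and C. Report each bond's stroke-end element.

#0 |J1
#1 |J2
#2 |R1
#3 |Sf1
#4 |J2
#5 |Sf2

b3 |Sf1  (Sf1 (Sf) sets flow on bond)
b5 |Sf2  (Sf2: flow source, stroke at near end)
b0 |J1  (closing 0-jn rule on J1)
b1 |J2  (through GY1, causality inverts; strokes same side of GY1)
b4 |J2  (C1: C, integral causality)
b2 |R1  (only one flow-in slot at J2)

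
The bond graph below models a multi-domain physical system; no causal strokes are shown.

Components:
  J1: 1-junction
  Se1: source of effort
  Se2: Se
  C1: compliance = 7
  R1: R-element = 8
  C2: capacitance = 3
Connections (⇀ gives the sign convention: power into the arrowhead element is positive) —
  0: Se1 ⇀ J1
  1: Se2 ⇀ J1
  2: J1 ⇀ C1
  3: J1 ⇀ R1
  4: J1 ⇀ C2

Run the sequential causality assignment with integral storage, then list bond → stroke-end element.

bond 0 →J1  (source Se1 imposes e)
bond 1 →J1  (Se2 fixes effort; stroke away)
bond 2 →J1  (C1 integral (e out))
bond 4 →J1  (C2 integral (e out))
bond 3 →R1  (closing 1-jn rule on J1)

b0 stroke at J1
b1 stroke at J1
b2 stroke at J1
b3 stroke at R1
b4 stroke at J1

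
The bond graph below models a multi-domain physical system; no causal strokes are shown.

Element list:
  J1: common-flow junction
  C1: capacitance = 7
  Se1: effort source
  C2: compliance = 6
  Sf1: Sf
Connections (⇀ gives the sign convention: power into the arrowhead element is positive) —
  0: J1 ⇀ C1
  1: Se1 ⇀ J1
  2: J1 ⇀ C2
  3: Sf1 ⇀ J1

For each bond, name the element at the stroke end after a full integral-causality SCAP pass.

b0 |J1
b1 |J1
b2 |J1
b3 |Sf1

b1 stroke→J1  (Se1: effort source, stroke at far end)
b3 stroke→Sf1  (Sf1: flow source, stroke at near end)
b0 stroke→J1  (J1: bond 3 brought flow, rest push out)
b2 stroke→J1  (1-jn J1 has f-setter on 3)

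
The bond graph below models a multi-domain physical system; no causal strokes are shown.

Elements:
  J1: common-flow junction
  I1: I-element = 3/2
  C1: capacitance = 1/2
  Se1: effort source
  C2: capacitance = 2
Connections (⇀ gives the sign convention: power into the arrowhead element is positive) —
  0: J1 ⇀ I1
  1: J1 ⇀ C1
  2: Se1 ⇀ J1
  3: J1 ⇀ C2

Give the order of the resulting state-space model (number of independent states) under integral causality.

3  (C1, C2, I1 all integral)

β2 →J1  (Se1: effort source, stroke at far end)
β0 →I1  (I1 outputs flow p/I1)
β1 →J1  (J1: bond 0 brought flow, rest push out)
β3 →J1  (J1: bond 0 brought flow, rest push out)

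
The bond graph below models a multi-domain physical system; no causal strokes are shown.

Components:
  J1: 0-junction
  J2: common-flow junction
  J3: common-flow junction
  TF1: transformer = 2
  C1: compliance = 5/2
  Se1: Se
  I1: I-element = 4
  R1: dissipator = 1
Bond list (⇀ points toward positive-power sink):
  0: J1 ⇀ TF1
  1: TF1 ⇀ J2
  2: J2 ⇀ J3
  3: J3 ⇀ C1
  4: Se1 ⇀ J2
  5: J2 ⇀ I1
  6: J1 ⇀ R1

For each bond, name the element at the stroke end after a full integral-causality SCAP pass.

b0 →TF1
b1 →J2
b2 →J2
b3 →J3
b4 →J2
b5 →I1
b6 →J1

β4 stroke at J2  (Se1 fixes effort; stroke away)
β3 stroke at J3  (C1 outputs effort q/C1)
β2 stroke at J2  (closing 1-jn rule on J3)
β5 stroke at I1  (prefer integral on I1)
β1 stroke at J2  (J2 flow already set via bond 5)
β0 stroke at TF1  (TF TF1: opposite of bond 1)
β6 stroke at J1  (J1 needs exactly one e-in)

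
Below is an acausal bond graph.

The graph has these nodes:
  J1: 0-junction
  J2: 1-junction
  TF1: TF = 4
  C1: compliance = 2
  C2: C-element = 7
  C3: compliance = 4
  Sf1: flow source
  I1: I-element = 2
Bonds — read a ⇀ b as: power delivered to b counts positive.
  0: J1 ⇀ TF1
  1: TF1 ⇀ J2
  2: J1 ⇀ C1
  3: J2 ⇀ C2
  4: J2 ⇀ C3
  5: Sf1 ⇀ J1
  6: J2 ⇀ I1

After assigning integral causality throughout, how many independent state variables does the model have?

#5 stroke→Sf1  (Sf1 fixes flow; stroke at Sf1)
#2 stroke→J1  (prefer integral on C1)
#0 stroke→TF1  (common-e at J1 fixed by 2)
#1 stroke→J2  (TF1 one-in-one-out from 0)
#3 stroke→J2  (C2: C, integral causality)
#4 stroke→J2  (prefer integral on C3)
#6 stroke→I1  (J2: last free bond brings flow in)

4  (C1, C2, C3, I1 all integral)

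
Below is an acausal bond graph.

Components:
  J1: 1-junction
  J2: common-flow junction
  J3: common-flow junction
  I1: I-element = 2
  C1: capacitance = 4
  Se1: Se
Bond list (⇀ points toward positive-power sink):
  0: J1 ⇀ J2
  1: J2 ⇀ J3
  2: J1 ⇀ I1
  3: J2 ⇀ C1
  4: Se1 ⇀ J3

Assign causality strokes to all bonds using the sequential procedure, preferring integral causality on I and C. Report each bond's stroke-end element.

bond 4 |J3  (Se1 fixes effort; stroke away)
bond 1 |J2  (only one flow-in slot at J3)
bond 2 |I1  (I1: I, integral causality)
bond 0 |J1  (1-jn J1 has f-setter on 2)
bond 3 |J2  (J2 flow already set via bond 0)

b0 stroke at J1
b1 stroke at J2
b2 stroke at I1
b3 stroke at J2
b4 stroke at J3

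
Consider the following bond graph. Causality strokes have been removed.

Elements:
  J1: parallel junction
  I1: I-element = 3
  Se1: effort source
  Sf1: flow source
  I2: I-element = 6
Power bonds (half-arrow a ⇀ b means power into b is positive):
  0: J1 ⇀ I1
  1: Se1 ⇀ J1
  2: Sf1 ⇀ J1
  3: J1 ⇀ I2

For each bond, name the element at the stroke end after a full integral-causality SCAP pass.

#1 →J1  (Se1 (Se) sets effort on bond)
#2 →Sf1  (Sf1: flow source, stroke at near end)
#0 →I1  (J1: bond 1 brought effort, rest push out)
#3 →I2  (0-jn J1 has e-setter on 1)

b0 |I1
b1 |J1
b2 |Sf1
b3 |I2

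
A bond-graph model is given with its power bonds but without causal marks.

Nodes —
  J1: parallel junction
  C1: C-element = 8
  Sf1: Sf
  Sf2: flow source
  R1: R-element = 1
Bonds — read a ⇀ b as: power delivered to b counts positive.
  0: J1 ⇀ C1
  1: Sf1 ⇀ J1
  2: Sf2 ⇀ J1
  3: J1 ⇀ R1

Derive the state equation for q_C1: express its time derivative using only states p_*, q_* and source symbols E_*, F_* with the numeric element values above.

bond 1 stroke→Sf1  (source Sf1 imposes f)
bond 2 stroke→Sf2  (Sf2 fixes flow; stroke at Sf2)
bond 0 stroke→J1  (C1 outputs effort q/C1)
bond 3 stroke→R1  (common-e at J1 fixed by 0)

dq_C1/dt = F_Sf1 + F_Sf2 - q_C1/8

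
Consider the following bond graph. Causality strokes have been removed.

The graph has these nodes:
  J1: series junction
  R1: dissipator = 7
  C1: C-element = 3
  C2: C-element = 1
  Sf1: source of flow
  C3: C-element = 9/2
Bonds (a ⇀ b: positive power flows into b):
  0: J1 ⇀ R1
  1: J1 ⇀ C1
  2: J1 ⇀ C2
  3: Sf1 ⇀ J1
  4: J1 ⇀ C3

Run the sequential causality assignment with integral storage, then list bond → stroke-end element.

b0 stroke at J1
b1 stroke at J1
b2 stroke at J1
b3 stroke at Sf1
b4 stroke at J1

β3 stroke at Sf1  (Sf1: flow source, stroke at near end)
β0 stroke at J1  (1-jn J1 has f-setter on 3)
β1 stroke at J1  (1-jn J1 has f-setter on 3)
β2 stroke at J1  (common-f at J1 fixed by 3)
β4 stroke at J1  (common-f at J1 fixed by 3)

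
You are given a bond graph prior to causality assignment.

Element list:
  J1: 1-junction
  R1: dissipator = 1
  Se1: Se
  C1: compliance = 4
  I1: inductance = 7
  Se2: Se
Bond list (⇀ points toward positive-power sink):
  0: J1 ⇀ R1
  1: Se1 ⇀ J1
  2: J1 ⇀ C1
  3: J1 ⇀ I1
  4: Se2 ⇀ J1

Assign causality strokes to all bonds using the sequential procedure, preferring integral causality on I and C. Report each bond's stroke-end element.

b0 stroke at J1
b1 stroke at J1
b2 stroke at J1
b3 stroke at I1
b4 stroke at J1

b1 stroke at J1  (source Se1 imposes e)
b4 stroke at J1  (source Se2 imposes e)
b2 stroke at J1  (C1 outputs effort q/C1)
b3 stroke at I1  (I1 integral (f out))
b0 stroke at J1  (J1 flow already set via bond 3)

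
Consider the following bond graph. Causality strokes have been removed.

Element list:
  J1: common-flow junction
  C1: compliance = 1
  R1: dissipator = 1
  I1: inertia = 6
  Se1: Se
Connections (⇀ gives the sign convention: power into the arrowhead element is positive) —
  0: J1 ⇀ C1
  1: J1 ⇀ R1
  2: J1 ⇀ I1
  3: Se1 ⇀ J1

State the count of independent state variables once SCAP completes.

b3 stroke at J1  (Se1 fixes effort; stroke away)
b0 stroke at J1  (C1: C, integral causality)
b2 stroke at I1  (I1: I, integral causality)
b1 stroke at J1  (J1 flow already set via bond 2)

2  (C1, I1 all integral)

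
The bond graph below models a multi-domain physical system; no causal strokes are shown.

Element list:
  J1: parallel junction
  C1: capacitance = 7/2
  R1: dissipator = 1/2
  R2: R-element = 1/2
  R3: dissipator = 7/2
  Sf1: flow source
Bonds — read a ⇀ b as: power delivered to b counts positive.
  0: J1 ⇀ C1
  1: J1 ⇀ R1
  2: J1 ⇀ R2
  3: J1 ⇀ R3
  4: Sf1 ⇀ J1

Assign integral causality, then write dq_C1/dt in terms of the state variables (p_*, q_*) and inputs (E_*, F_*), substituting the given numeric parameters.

β4 →Sf1  (Sf1 fixes flow; stroke at Sf1)
β0 →J1  (C1 outputs effort q/C1)
β1 →R1  (J1 effort already set via bond 0)
β2 →R2  (J1 effort already set via bond 0)
β3 →R3  (0-jn J1 has e-setter on 0)

dq_C1/dt = F_Sf1 - 60*q_C1/49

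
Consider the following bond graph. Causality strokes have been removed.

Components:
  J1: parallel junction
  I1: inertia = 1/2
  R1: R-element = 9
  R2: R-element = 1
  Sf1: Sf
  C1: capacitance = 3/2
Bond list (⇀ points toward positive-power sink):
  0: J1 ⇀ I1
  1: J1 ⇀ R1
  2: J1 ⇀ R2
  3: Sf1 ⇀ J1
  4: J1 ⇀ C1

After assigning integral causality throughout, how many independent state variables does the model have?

b3 stroke→Sf1  (Sf1 fixes flow; stroke at Sf1)
b0 stroke→I1  (I1 integral (f out))
b4 stroke→J1  (C1 integral (e out))
b1 stroke→R1  (J1 effort already set via bond 4)
b2 stroke→R2  (J1 effort already set via bond 4)

2  (C1, I1 all integral)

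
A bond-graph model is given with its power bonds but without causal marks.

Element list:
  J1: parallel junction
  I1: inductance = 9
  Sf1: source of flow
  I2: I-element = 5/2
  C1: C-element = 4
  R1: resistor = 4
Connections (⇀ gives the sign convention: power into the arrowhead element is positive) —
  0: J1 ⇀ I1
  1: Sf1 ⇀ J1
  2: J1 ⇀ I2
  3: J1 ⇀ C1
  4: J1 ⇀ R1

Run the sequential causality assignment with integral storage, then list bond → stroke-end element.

b0 stroke at I1
b1 stroke at Sf1
b2 stroke at I2
b3 stroke at J1
b4 stroke at R1

#1 →Sf1  (source Sf1 imposes f)
#0 →I1  (I1 integral (f out))
#2 →I2  (I2 outputs flow p/I2)
#3 →J1  (C1: C, integral causality)
#4 →R1  (J1: bond 3 brought effort, rest push out)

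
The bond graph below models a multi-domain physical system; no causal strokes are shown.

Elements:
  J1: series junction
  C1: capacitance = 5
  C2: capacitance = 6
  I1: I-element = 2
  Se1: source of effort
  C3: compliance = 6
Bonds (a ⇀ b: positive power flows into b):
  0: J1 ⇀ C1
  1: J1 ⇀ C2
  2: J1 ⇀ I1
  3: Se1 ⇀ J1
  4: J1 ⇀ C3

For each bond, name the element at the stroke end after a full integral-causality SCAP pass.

β0 stroke→J1
β1 stroke→J1
β2 stroke→I1
β3 stroke→J1
β4 stroke→J1

#3 →J1  (Se1 (Se) sets effort on bond)
#0 →J1  (C1: C, integral causality)
#1 →J1  (C2 outputs effort q/C2)
#2 →I1  (I1 outputs flow p/I1)
#4 →J1  (common-f at J1 fixed by 2)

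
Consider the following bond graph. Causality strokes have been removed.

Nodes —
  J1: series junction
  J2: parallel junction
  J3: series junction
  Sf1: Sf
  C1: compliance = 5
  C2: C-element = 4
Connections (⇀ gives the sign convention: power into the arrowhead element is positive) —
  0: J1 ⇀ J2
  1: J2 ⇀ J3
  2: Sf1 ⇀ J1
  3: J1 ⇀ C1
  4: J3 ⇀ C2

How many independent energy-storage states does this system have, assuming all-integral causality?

2  (C1, C2 all integral)

b2 →Sf1  (source Sf1 imposes f)
b0 →J1  (J1: bond 2 brought flow, rest push out)
b3 →J1  (1-jn J1 has f-setter on 2)
b1 →J2  (J2: last free bond brings effort in)
b4 →J3  (common-f at J3 fixed by 1)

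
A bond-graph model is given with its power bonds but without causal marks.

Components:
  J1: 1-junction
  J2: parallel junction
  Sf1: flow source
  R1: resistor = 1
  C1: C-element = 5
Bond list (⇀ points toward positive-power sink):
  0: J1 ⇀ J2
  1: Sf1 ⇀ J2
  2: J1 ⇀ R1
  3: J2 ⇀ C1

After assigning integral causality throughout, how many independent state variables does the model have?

bond 1 |Sf1  (source Sf1 imposes f)
bond 3 |J2  (C1 integral (e out))
bond 0 |J1  (J2 effort already set via bond 3)
bond 2 |R1  (J1 needs exactly one f-in)

1  (C1 all integral)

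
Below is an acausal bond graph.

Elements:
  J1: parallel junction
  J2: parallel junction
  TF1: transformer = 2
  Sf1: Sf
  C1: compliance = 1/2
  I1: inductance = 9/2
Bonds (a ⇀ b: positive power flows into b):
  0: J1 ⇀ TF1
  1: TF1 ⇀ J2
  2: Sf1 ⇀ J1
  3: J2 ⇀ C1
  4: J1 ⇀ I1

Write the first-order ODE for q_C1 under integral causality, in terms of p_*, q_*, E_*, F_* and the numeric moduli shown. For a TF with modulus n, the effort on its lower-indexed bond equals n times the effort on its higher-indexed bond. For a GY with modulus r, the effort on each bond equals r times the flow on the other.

#2 |Sf1  (Sf1 (Sf) sets flow on bond)
#3 |J2  (C1: C, integral causality)
#1 |TF1  (0-jn J2 has e-setter on 3)
#0 |J1  (TF1 one-in-one-out from 1)
#4 |I1  (common-e at J1 fixed by 0)

dq_C1/dt = 2*F_Sf1 - 4*p_I1/9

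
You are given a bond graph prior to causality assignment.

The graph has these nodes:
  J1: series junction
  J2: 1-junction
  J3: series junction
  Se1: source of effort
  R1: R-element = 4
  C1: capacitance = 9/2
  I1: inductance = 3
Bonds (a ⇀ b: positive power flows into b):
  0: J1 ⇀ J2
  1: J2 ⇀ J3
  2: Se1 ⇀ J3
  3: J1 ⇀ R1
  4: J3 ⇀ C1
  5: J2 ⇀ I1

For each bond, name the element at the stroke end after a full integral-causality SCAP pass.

#0 |J2
#1 |J2
#2 |J3
#3 |J1
#4 |J3
#5 |I1

bond 2 →J3  (Se1 (Se) sets effort on bond)
bond 4 →J3  (prefer integral on C1)
bond 1 →J2  (J3: last free bond brings flow in)
bond 5 →I1  (I1: I, integral causality)
bond 0 →J2  (1-jn J2 has f-setter on 5)
bond 3 →J1  (J1 flow already set via bond 0)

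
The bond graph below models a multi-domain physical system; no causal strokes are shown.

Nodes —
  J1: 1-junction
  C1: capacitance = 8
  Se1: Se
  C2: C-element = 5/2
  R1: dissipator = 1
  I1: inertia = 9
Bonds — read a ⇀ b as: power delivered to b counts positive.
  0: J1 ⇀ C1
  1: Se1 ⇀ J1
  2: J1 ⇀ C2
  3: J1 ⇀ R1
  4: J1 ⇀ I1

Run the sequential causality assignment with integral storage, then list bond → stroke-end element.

#1 stroke at J1  (Se1: effort source, stroke at far end)
#0 stroke at J1  (C1: C, integral causality)
#2 stroke at J1  (prefer integral on C2)
#4 stroke at I1  (I1 outputs flow p/I1)
#3 stroke at J1  (J1 flow already set via bond 4)

β0 →J1
β1 →J1
β2 →J1
β3 →J1
β4 →I1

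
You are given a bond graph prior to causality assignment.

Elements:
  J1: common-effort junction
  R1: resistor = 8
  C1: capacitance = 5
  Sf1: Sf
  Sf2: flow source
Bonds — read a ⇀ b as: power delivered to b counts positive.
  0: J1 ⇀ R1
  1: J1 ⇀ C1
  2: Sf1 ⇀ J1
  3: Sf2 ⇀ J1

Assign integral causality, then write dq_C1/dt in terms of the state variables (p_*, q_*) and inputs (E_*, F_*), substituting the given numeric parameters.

dq_C1/dt = F_Sf1 + F_Sf2 - q_C1/40

β2 stroke at Sf1  (Sf1 (Sf) sets flow on bond)
β3 stroke at Sf2  (Sf2 fixes flow; stroke at Sf2)
β1 stroke at J1  (C1: C, integral causality)
β0 stroke at R1  (0-jn J1 has e-setter on 1)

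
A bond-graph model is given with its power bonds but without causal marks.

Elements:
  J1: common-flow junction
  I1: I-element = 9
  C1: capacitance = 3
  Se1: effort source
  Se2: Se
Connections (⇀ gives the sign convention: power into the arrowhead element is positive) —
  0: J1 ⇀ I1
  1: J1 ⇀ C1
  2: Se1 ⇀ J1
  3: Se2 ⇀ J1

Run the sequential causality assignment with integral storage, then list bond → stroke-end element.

#2 |J1  (Se1 fixes effort; stroke away)
#3 |J1  (Se2 (Se) sets effort on bond)
#0 |I1  (I1 outputs flow p/I1)
#1 |J1  (J1 flow already set via bond 0)

bond 0 stroke at I1
bond 1 stroke at J1
bond 2 stroke at J1
bond 3 stroke at J1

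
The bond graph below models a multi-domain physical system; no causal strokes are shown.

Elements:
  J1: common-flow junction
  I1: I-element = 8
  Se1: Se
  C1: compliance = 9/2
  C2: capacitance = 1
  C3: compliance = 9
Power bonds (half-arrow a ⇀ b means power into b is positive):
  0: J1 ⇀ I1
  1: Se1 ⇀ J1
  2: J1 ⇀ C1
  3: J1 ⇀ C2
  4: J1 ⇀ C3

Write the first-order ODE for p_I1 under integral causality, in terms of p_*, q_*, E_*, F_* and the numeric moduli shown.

dp_I1/dt = E_Se1 - 2*q_C1/9 - q_C2 - q_C3/9

b1 stroke at J1  (source Se1 imposes e)
b0 stroke at I1  (prefer integral on I1)
b2 stroke at J1  (J1: bond 0 brought flow, rest push out)
b3 stroke at J1  (J1 flow already set via bond 0)
b4 stroke at J1  (J1 flow already set via bond 0)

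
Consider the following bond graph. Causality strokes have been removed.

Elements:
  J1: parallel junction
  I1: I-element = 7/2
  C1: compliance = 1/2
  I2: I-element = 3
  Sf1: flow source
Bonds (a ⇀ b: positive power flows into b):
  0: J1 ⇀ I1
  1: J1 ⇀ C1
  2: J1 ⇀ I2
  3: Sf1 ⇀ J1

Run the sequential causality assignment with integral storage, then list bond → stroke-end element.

β0 stroke at I1
β1 stroke at J1
β2 stroke at I2
β3 stroke at Sf1

#3 stroke→Sf1  (Sf1 (Sf) sets flow on bond)
#0 stroke→I1  (I1 outputs flow p/I1)
#1 stroke→J1  (C1 integral (e out))
#2 stroke→I2  (J1: bond 1 brought effort, rest push out)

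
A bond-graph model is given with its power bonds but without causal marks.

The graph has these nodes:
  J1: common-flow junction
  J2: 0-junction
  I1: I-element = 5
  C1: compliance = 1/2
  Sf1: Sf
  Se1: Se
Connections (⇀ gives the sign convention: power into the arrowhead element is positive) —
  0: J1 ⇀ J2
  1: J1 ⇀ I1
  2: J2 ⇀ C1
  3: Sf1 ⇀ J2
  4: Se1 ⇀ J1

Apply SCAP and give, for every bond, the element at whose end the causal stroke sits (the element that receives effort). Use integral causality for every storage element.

#0 →J1
#1 →I1
#2 →J2
#3 →Sf1
#4 →J1

bond 3 →Sf1  (source Sf1 imposes f)
bond 4 →J1  (source Se1 imposes e)
bond 1 →I1  (prefer integral on I1)
bond 0 →J1  (J1 flow already set via bond 1)
bond 2 →J2  (closing 0-jn rule on J2)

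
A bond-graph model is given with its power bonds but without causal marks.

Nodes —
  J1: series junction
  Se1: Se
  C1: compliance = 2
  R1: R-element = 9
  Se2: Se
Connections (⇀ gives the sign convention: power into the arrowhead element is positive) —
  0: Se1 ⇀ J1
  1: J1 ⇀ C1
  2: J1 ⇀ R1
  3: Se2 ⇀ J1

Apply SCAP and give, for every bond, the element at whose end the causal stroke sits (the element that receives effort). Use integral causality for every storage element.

#0 |J1
#1 |J1
#2 |R1
#3 |J1

β0 |J1  (Se1 fixes effort; stroke away)
β3 |J1  (Se2 fixes effort; stroke away)
β1 |J1  (prefer integral on C1)
β2 |R1  (J1 needs exactly one f-in)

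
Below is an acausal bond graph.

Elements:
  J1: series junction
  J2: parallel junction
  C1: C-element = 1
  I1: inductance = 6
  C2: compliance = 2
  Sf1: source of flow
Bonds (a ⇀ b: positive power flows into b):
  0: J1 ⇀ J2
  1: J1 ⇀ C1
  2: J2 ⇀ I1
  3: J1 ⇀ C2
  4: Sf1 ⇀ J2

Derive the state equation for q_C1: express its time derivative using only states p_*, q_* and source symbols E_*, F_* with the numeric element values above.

dq_C1/dt = -F_Sf1 + p_I1/6

b4 |Sf1  (Sf1 (Sf) sets flow on bond)
b1 |J1  (C1 integral (e out))
b2 |I1  (I1 outputs flow p/I1)
b0 |J2  (closing 0-jn rule on J2)
b3 |J1  (J1 flow already set via bond 0)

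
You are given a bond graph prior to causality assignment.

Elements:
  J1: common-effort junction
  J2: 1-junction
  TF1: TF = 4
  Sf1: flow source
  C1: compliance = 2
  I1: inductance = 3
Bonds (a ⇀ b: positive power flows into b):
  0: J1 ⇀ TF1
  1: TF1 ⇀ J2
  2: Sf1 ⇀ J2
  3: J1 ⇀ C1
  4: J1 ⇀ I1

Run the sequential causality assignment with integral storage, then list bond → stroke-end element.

#2 |Sf1  (Sf1 (Sf) sets flow on bond)
#1 |J2  (1-jn J2 has f-setter on 2)
#0 |TF1  (TF1 one-in-one-out from 1)
#3 |J1  (C1: C, integral causality)
#4 |I1  (common-e at J1 fixed by 3)

β0 →TF1
β1 →J2
β2 →Sf1
β3 →J1
β4 →I1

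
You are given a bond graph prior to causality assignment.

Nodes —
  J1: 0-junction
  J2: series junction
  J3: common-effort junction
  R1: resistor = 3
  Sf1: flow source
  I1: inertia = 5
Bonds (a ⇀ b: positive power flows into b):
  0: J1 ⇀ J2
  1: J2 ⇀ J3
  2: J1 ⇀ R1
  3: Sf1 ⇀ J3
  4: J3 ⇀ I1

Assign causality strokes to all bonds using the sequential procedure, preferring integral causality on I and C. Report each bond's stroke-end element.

bond 3 |Sf1  (source Sf1 imposes f)
bond 4 |I1  (I1 outputs flow p/I1)
bond 1 |J3  (J3 needs exactly one e-in)
bond 0 |J2  (J2: bond 1 brought flow, rest push out)
bond 2 |J1  (closing 0-jn rule on J1)

b0 stroke at J2
b1 stroke at J3
b2 stroke at J1
b3 stroke at Sf1
b4 stroke at I1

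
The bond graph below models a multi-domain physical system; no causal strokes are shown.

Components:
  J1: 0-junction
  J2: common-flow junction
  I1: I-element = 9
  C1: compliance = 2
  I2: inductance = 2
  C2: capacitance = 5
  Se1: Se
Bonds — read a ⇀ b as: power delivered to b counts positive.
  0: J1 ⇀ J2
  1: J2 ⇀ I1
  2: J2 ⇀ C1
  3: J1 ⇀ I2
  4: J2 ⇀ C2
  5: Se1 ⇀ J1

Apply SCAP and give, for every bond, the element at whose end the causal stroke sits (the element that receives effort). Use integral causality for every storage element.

b0 stroke→J2
b1 stroke→I1
b2 stroke→J2
b3 stroke→I2
b4 stroke→J2
b5 stroke→J1

β5 →J1  (Se1 fixes effort; stroke away)
β0 →J2  (J1 effort already set via bond 5)
β3 →I2  (common-e at J1 fixed by 5)
β1 →I1  (prefer integral on I1)
β2 →J2  (1-jn J2 has f-setter on 1)
β4 →J2  (J2: bond 1 brought flow, rest push out)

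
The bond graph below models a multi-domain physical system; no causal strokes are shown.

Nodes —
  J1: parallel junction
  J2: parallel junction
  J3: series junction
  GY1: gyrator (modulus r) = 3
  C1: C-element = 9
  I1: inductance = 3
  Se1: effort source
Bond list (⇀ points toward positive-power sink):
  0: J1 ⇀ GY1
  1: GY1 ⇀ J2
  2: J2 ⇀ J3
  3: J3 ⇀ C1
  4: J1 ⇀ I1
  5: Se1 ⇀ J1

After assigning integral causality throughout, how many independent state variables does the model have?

2  (C1, I1 all integral)

b5 |J1  (Se1 (Se) sets effort on bond)
b0 |GY1  (J1 effort already set via bond 5)
b4 |I1  (common-e at J1 fixed by 5)
b1 |GY1  (GY1: gyrator matches bond 0)
b2 |J2  (only one effort-in slot at J2)
b3 |J3  (J3 flow already set via bond 2)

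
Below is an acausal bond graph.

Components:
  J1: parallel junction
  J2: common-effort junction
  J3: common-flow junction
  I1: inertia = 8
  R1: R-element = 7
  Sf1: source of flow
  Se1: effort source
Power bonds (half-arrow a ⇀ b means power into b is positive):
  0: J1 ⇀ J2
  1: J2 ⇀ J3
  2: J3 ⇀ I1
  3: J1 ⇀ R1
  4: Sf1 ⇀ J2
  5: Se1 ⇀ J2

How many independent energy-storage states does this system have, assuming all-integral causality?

1  (I1 all integral)

bond 4 stroke→Sf1  (Sf1: flow source, stroke at near end)
bond 5 stroke→J2  (source Se1 imposes e)
bond 0 stroke→J1  (0-jn J2 has e-setter on 5)
bond 1 stroke→J3  (J2: bond 5 brought effort, rest push out)
bond 2 stroke→I1  (closing 1-jn rule on J3)
bond 3 stroke→R1  (J1 effort already set via bond 0)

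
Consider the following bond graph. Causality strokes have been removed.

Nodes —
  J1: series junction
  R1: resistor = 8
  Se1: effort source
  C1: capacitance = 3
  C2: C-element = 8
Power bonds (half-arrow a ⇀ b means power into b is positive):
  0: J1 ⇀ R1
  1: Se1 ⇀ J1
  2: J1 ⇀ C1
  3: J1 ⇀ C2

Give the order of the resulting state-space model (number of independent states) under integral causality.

bond 1 |J1  (Se1 (Se) sets effort on bond)
bond 2 |J1  (C1: C, integral causality)
bond 3 |J1  (C2 integral (e out))
bond 0 |R1  (closing 1-jn rule on J1)

2  (C1, C2 all integral)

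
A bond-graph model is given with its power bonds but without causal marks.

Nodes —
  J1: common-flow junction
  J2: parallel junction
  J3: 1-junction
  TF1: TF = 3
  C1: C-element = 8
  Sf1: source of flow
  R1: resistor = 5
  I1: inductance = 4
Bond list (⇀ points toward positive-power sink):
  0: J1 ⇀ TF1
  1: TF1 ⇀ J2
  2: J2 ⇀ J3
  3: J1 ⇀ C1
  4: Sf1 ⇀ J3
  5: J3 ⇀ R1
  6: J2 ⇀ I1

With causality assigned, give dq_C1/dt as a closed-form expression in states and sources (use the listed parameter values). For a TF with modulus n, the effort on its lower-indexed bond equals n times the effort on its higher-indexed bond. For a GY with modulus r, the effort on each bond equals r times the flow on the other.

dq_C1/dt = F_Sf1/3 + p_I1/12

b4 stroke at Sf1  (Sf1 (Sf) sets flow on bond)
b2 stroke at J3  (J3 flow already set via bond 4)
b5 stroke at J3  (J3: bond 4 brought flow, rest push out)
b3 stroke at J1  (C1 outputs effort q/C1)
b0 stroke at TF1  (closing 1-jn rule on J1)
b1 stroke at J2  (TF1 one-in-one-out from 0)
b6 stroke at I1  (J2 effort already set via bond 1)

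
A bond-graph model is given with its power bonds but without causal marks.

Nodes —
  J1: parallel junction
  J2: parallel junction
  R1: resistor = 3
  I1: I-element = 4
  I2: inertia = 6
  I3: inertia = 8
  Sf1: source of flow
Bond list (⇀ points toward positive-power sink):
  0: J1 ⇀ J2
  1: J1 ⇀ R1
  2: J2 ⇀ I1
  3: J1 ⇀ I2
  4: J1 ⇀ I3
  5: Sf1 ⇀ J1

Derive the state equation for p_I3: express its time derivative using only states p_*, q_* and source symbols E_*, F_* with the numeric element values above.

dp_I3/dt = 3*F_Sf1 - 3*p_I1/4 - p_I2/2 - 3*p_I3/8

β5 |Sf1  (Sf1 (Sf) sets flow on bond)
β2 |I1  (prefer integral on I1)
β0 |J2  (only one effort-in slot at J2)
β3 |I2  (I2: I, integral causality)
β4 |I3  (prefer integral on I3)
β1 |J1  (closing 0-jn rule on J1)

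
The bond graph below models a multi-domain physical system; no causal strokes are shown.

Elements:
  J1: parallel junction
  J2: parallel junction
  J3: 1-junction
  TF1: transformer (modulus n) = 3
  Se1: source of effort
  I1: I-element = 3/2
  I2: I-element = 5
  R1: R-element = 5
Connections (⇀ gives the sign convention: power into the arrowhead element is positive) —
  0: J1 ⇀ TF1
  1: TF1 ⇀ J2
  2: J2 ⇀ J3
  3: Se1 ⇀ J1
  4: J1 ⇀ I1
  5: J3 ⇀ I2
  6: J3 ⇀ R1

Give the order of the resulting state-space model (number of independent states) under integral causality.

2  (I1, I2 all integral)

#3 stroke→J1  (Se1 (Se) sets effort on bond)
#0 stroke→TF1  (J1: bond 3 brought effort, rest push out)
#4 stroke→I1  (J1: bond 3 brought effort, rest push out)
#1 stroke→J2  (TF TF1: opposite of bond 0)
#2 stroke→J3  (0-jn J2 has e-setter on 1)
#5 stroke→I2  (I2: I, integral causality)
#6 stroke→J3  (common-f at J3 fixed by 5)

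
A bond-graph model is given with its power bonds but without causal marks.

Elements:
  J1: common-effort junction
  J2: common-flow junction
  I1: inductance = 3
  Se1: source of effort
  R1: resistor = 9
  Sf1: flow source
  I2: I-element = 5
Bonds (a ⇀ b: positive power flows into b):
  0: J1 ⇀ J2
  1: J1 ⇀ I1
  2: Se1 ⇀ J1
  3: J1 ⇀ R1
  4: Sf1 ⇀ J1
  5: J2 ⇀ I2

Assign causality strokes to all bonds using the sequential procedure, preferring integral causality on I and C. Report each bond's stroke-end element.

bond 0 |J2
bond 1 |I1
bond 2 |J1
bond 3 |R1
bond 4 |Sf1
bond 5 |I2

β2 stroke at J1  (Se1 fixes effort; stroke away)
β4 stroke at Sf1  (source Sf1 imposes f)
β0 stroke at J2  (J1 effort already set via bond 2)
β1 stroke at I1  (J1 effort already set via bond 2)
β3 stroke at R1  (0-jn J1 has e-setter on 2)
β5 stroke at I2  (J2: last free bond brings flow in)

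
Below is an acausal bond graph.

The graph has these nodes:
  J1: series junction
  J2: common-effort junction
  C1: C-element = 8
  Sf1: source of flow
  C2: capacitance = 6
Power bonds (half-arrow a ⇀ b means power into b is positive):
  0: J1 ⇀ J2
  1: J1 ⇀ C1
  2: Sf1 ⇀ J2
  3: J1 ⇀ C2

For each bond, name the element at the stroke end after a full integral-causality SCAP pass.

#2 stroke→Sf1  (source Sf1 imposes f)
#0 stroke→J2  (J2 needs exactly one e-in)
#1 stroke→J1  (1-jn J1 has f-setter on 0)
#3 stroke→J1  (1-jn J1 has f-setter on 0)

β0 |J2
β1 |J1
β2 |Sf1
β3 |J1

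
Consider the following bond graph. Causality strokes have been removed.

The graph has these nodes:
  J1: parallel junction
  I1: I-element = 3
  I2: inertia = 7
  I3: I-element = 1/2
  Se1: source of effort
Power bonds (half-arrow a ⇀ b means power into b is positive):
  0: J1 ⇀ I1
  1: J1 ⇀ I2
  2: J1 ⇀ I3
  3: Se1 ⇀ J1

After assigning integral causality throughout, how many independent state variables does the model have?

3  (I1, I2, I3 all integral)

#3 stroke at J1  (source Se1 imposes e)
#0 stroke at I1  (J1: bond 3 brought effort, rest push out)
#1 stroke at I2  (common-e at J1 fixed by 3)
#2 stroke at I3  (J1 effort already set via bond 3)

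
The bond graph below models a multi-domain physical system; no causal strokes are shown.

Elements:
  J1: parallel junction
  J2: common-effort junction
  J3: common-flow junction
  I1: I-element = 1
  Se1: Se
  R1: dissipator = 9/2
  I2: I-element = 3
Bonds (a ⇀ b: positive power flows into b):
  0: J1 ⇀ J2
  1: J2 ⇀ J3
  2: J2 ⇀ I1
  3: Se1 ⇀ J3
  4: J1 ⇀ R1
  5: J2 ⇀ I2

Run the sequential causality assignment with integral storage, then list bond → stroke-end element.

bond 0 |J1
bond 1 |J2
bond 2 |I1
bond 3 |J3
bond 4 |R1
bond 5 |I2

bond 3 stroke at J3  (Se1 (Se) sets effort on bond)
bond 1 stroke at J2  (J3: last free bond brings flow in)
bond 0 stroke at J1  (common-e at J2 fixed by 1)
bond 2 stroke at I1  (J2 effort already set via bond 1)
bond 5 stroke at I2  (J2: bond 1 brought effort, rest push out)
bond 4 stroke at R1  (J1: bond 0 brought effort, rest push out)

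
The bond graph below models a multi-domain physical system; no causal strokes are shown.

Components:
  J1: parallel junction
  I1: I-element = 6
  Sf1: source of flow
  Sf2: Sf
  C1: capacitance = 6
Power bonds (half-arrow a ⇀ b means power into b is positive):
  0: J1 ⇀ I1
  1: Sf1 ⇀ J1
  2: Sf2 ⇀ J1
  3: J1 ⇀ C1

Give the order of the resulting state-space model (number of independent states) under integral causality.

2  (C1, I1 all integral)

β1 stroke→Sf1  (Sf1 (Sf) sets flow on bond)
β2 stroke→Sf2  (source Sf2 imposes f)
β0 stroke→I1  (I1 outputs flow p/I1)
β3 stroke→J1  (J1: last free bond brings effort in)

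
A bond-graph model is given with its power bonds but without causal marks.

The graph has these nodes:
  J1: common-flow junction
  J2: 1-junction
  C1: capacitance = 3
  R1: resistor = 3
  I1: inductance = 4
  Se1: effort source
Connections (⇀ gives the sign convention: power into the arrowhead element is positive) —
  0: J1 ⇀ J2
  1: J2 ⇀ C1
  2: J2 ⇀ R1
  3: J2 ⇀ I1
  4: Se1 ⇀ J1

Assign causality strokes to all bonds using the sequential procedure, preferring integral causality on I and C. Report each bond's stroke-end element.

bond 0 stroke at J2
bond 1 stroke at J2
bond 2 stroke at J2
bond 3 stroke at I1
bond 4 stroke at J1

b4 |J1  (source Se1 imposes e)
b0 |J2  (only one flow-in slot at J1)
b1 |J2  (prefer integral on C1)
b3 |I1  (I1 outputs flow p/I1)
b2 |J2  (1-jn J2 has f-setter on 3)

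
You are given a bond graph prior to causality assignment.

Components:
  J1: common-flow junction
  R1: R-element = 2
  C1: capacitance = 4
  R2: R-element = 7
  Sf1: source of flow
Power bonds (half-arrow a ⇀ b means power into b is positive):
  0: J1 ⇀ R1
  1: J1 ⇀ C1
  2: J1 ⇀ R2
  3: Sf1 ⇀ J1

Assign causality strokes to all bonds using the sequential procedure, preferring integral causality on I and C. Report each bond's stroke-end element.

#3 stroke at Sf1  (Sf1 (Sf) sets flow on bond)
#0 stroke at J1  (1-jn J1 has f-setter on 3)
#1 stroke at J1  (J1 flow already set via bond 3)
#2 stroke at J1  (common-f at J1 fixed by 3)

b0 →J1
b1 →J1
b2 →J1
b3 →Sf1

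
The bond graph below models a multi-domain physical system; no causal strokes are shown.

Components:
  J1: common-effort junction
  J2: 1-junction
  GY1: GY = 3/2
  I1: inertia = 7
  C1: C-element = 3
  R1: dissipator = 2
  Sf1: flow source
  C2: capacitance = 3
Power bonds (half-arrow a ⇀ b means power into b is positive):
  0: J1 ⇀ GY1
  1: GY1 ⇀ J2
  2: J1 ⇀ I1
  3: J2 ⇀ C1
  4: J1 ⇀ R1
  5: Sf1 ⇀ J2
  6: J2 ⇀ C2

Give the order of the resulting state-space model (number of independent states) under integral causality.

3  (C1, C2, I1 all integral)

#5 stroke→Sf1  (Sf1: flow source, stroke at near end)
#1 stroke→J2  (common-f at J2 fixed by 5)
#3 stroke→J2  (J2: bond 5 brought flow, rest push out)
#6 stroke→J2  (J2 flow already set via bond 5)
#0 stroke→J1  (through GY1, causality inverts; strokes same side of GY1)
#2 stroke→I1  (0-jn J1 has e-setter on 0)
#4 stroke→R1  (J1: bond 0 brought effort, rest push out)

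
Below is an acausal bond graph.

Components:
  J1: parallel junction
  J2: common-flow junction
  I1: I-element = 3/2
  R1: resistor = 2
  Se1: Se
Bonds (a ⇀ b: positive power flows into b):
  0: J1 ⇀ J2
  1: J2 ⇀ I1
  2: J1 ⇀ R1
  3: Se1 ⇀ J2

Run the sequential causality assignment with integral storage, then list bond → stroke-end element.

b3 |J2  (Se1 fixes effort; stroke away)
b1 |I1  (prefer integral on I1)
b0 |J2  (J2 flow already set via bond 1)
b2 |J1  (only one effort-in slot at J1)

#0 →J2
#1 →I1
#2 →J1
#3 →J2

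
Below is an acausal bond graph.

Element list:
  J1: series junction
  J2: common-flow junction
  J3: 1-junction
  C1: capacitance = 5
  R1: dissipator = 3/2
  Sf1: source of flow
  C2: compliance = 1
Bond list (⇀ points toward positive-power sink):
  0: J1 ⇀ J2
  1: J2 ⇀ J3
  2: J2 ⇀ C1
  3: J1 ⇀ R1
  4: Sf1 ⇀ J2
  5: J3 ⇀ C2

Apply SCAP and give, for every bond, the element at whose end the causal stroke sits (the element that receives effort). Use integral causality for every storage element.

b0 |J2
b1 |J2
b2 |J2
b3 |J1
b4 |Sf1
b5 |J3

b4 stroke→Sf1  (Sf1 (Sf) sets flow on bond)
b0 stroke→J2  (J2: bond 4 brought flow, rest push out)
b1 stroke→J2  (J2: bond 4 brought flow, rest push out)
b2 stroke→J2  (J2 flow already set via bond 4)
b5 stroke→J3  (J3: bond 1 brought flow, rest push out)
b3 stroke→J1  (common-f at J1 fixed by 0)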